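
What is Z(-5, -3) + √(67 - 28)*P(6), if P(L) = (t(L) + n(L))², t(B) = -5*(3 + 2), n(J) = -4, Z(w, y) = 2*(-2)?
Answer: -4 + 841*√39 ≈ 5248.0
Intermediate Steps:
Z(w, y) = -4
t(B) = -25 (t(B) = -5*5 = -25)
P(L) = 841 (P(L) = (-25 - 4)² = (-29)² = 841)
Z(-5, -3) + √(67 - 28)*P(6) = -4 + √(67 - 28)*841 = -4 + √39*841 = -4 + 841*√39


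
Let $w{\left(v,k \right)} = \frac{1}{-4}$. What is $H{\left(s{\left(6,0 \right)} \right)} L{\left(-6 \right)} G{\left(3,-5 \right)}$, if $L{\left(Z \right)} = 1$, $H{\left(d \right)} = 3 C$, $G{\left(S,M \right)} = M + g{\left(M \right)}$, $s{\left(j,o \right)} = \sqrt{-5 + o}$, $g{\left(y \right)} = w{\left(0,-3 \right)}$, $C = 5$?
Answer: $- \frac{315}{4} \approx -78.75$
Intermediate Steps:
$w{\left(v,k \right)} = - \frac{1}{4}$
$g{\left(y \right)} = - \frac{1}{4}$
$G{\left(S,M \right)} = - \frac{1}{4} + M$ ($G{\left(S,M \right)} = M - \frac{1}{4} = - \frac{1}{4} + M$)
$H{\left(d \right)} = 15$ ($H{\left(d \right)} = 3 \cdot 5 = 15$)
$H{\left(s{\left(6,0 \right)} \right)} L{\left(-6 \right)} G{\left(3,-5 \right)} = 15 \cdot 1 \left(- \frac{1}{4} - 5\right) = 15 \left(- \frac{21}{4}\right) = - \frac{315}{4}$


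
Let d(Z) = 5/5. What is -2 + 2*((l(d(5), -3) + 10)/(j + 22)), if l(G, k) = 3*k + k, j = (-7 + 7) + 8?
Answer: -32/15 ≈ -2.1333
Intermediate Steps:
d(Z) = 1 (d(Z) = 5*(⅕) = 1)
j = 8 (j = 0 + 8 = 8)
l(G, k) = 4*k
-2 + 2*((l(d(5), -3) + 10)/(j + 22)) = -2 + 2*((4*(-3) + 10)/(8 + 22)) = -2 + 2*((-12 + 10)/30) = -2 + 2*(-2*1/30) = -2 + 2*(-1/15) = -2 - 2/15 = -32/15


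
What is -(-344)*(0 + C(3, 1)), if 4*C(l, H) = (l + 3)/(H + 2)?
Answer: 172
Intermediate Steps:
C(l, H) = (3 + l)/(4*(2 + H)) (C(l, H) = ((l + 3)/(H + 2))/4 = ((3 + l)/(2 + H))/4 = (3 + l)/(4*(2 + H)))
-(-344)*(0 + C(3, 1)) = -(-344)*(0 + (3 + 3)/(4*(2 + 1))) = -(-344)*(0 + (1/4)*6/3) = -(-344)*(0 + (1/4)*(1/3)*6) = -(-344)*(0 + 1/2) = -(-344)/2 = -172*(-1) = 172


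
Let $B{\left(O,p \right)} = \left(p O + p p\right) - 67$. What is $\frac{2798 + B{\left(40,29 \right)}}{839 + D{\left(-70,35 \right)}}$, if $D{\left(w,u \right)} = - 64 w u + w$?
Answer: $\frac{4732}{157569} \approx 0.030031$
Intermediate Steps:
$D{\left(w,u \right)} = w - 64 u w$ ($D{\left(w,u \right)} = - 64 u w + w = w - 64 u w$)
$B{\left(O,p \right)} = -67 + p^{2} + O p$ ($B{\left(O,p \right)} = \left(O p + p^{2}\right) - 67 = \left(p^{2} + O p\right) - 67 = -67 + p^{2} + O p$)
$\frac{2798 + B{\left(40,29 \right)}}{839 + D{\left(-70,35 \right)}} = \frac{2798 + \left(-67 + 29^{2} + 40 \cdot 29\right)}{839 - 70 \left(1 - 2240\right)} = \frac{2798 + \left(-67 + 841 + 1160\right)}{839 - 70 \left(1 - 2240\right)} = \frac{2798 + 1934}{839 - -156730} = \frac{4732}{839 + 156730} = \frac{4732}{157569}$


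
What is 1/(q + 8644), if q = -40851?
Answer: -1/32207 ≈ -3.1049e-5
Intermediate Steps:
1/(q + 8644) = 1/(-40851 + 8644) = 1/(-32207) = -1/32207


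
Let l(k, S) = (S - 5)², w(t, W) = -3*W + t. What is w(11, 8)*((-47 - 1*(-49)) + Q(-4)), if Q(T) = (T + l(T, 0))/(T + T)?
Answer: 65/8 ≈ 8.1250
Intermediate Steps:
w(t, W) = t - 3*W
l(k, S) = (-5 + S)²
Q(T) = (25 + T)/(2*T) (Q(T) = (T + (-5 + 0)²)/(T + T) = (T + (-5)²)/((2*T)) = (T + 25)*(1/(2*T)) = (25 + T)*(1/(2*T)) = (25 + T)/(2*T))
w(11, 8)*((-47 - 1*(-49)) + Q(-4)) = (11 - 3*8)*((-47 - 1*(-49)) + (½)*(25 - 4)/(-4)) = (11 - 24)*((-47 + 49) + (½)*(-¼)*21) = -13*(2 - 21/8) = -13*(-5/8) = 65/8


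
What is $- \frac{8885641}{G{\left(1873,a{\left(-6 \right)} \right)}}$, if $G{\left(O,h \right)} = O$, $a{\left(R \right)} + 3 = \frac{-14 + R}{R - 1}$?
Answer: $- \frac{8885641}{1873} \approx -4744.1$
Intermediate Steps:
$a{\left(R \right)} = -3 + \frac{-14 + R}{-1 + R}$ ($a{\left(R \right)} = -3 + \frac{-14 + R}{R - 1} = -3 + \frac{-14 + R}{-1 + R}$)
$- \frac{8885641}{G{\left(1873,a{\left(-6 \right)} \right)}} = - \frac{8885641}{1873}$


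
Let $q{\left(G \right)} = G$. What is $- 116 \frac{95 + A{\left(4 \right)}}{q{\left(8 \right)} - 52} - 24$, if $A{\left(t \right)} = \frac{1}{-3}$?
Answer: $\frac{7444}{33} \approx 225.58$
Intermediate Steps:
$A{\left(t \right)} = - \frac{1}{3}$
$- 116 \frac{95 + A{\left(4 \right)}}{q{\left(8 \right)} - 52} - 24 = - 116 \frac{95 - \frac{1}{3}}{8 - 52} - 24 = - 116 \frac{284}{3 \left(-44\right)} + \left(-190 + 166\right) = - 116 \cdot \frac{284}{3} \left(- \frac{1}{44}\right) - 24 = \left(-116\right) \left(- \frac{71}{33}\right) - 24 = \frac{8236}{33} - 24 = \frac{7444}{33}$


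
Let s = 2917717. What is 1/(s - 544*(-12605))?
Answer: 1/9774837 ≈ 1.0230e-7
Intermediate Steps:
1/(s - 544*(-12605)) = 1/(2917717 - 544*(-12605)) = 1/(2917717 + 6857120) = 1/9774837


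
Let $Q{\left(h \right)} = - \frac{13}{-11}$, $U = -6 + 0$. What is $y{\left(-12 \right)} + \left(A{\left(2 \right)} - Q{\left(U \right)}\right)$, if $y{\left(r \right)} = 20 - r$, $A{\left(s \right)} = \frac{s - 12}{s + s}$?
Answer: $\frac{623}{22} \approx 28.318$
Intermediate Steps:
$U = -6$
$Q{\left(h \right)} = \frac{13}{11}$ ($Q{\left(h \right)} = \left(-13\right) \left(- \frac{1}{11}\right) = \frac{13}{11}$)
$A{\left(s \right)} = \frac{-12 + s}{2 s}$
$y{\left(-12 \right)} + \left(A{\left(2 \right)} - Q{\left(U \right)}\right) = \left(20 - -12\right) + \left(\frac{-12 + 2}{2 \cdot 2} - \frac{13}{11}\right) = \left(20 + 12\right) + \left(\frac{1}{2} \cdot \frac{1}{2} \left(-10\right) - \frac{13}{11}\right) = 32 - \frac{81}{22} = \frac{623}{22}$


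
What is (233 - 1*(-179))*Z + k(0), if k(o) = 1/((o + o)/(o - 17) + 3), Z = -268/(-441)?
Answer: 110563/441 ≈ 250.71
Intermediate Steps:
Z = 268/441 (Z = -268*(-1/441) = 268/441 ≈ 0.60771)
k(o) = 1/(3 + 2*o/(-17 + o)) (k(o) = 1/((2*o)/(-17 + o) + 3) = 1/(2*o/(-17 + o) + 3) = 1/(3 + 2*o/(-17 + o)))
(233 - 1*(-179))*Z + k(0) = (233 - 1*(-179))*(268/441) + (-17 + 0)/(-51 + 5*0) = (233 + 179)*(268/441) - 17/(-51 + 0) = 412*(268/441) - 17/(-51) = 110416/441 - 1/51*(-17) = 110416/441 + 1/3 = 110563/441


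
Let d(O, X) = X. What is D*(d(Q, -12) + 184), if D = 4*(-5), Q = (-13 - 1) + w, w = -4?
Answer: -3440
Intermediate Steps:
Q = -18 (Q = (-13 - 1) - 4 = -14 - 4 = -18)
D = -20
D*(d(Q, -12) + 184) = -20*(-12 + 184) = -20*172 = -3440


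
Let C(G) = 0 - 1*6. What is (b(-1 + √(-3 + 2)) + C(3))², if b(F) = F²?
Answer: 32 + 24*I ≈ 32.0 + 24.0*I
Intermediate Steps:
C(G) = -6 (C(G) = 0 - 6 = -6)
(b(-1 + √(-3 + 2)) + C(3))² = ((-1 + √(-3 + 2))² - 6)² = ((-1 + √(-1))² - 6)² = ((-1 + I)² - 6)² = (-6 + (-1 + I)²)²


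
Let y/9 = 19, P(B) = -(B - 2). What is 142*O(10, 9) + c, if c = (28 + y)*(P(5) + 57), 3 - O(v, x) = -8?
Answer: 12308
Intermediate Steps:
P(B) = 2 - B (P(B) = -(-2 + B) = 2 - B)
y = 171 (y = 9*19 = 171)
O(v, x) = 11 (O(v, x) = 3 - 1*(-8) = 3 + 8 = 11)
c = 10746 (c = (28 + 171)*((2 - 1*5) + 57) = 199*((2 - 5) + 57) = 199*(-3 + 57) = 199*54 = 10746)
142*O(10, 9) + c = 142*11 + 10746 = 1562 + 10746 = 12308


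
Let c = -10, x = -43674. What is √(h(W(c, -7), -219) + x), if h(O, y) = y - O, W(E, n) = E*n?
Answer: I*√43963 ≈ 209.67*I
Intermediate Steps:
√(h(W(c, -7), -219) + x) = √((-219 - (-10)*(-7)) - 43674) = √((-219 - 1*70) - 43674) = √((-219 - 70) - 43674) = √(-289 - 43674) = √(-43963) = I*√43963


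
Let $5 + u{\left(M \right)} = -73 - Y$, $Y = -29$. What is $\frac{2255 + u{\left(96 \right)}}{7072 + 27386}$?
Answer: $\frac{1103}{17229} \approx 0.06402$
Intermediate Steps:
$u{\left(M \right)} = -49$ ($u{\left(M \right)} = -5 - 44 = -49$)
$\frac{2255 + u{\left(96 \right)}}{7072 + 27386} = \frac{2255 - 49}{7072 + 27386} = \frac{2206}{34458} = 2206 \cdot \frac{1}{34458} = \frac{1103}{17229}$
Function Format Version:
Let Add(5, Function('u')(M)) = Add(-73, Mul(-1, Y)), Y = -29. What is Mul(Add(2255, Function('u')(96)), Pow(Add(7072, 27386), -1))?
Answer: Rational(1103, 17229) ≈ 0.064020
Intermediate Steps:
Function('u')(M) = -49 (Function('u')(M) = Add(-5, Add(-73, Mul(-1, -29))) = Add(-5, Add(-73, 29)) = Add(-5, -44) = -49)
Mul(Add(2255, Function('u')(96)), Pow(Add(7072, 27386), -1)) = Mul(Add(2255, -49), Pow(Add(7072, 27386), -1)) = Mul(2206, Pow(34458, -1)) = Mul(2206, Rational(1, 34458)) = Rational(1103, 17229)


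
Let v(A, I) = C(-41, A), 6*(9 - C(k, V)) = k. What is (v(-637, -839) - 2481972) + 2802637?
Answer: 1924085/6 ≈ 3.2068e+5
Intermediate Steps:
C(k, V) = 9 - k/6
v(A, I) = 95/6 (v(A, I) = 9 - ⅙*(-41) = 9 + 41/6 = 95/6)
(v(-637, -839) - 2481972) + 2802637 = (95/6 - 2481972) + 2802637 = -14891737/6 + 2802637 = 1924085/6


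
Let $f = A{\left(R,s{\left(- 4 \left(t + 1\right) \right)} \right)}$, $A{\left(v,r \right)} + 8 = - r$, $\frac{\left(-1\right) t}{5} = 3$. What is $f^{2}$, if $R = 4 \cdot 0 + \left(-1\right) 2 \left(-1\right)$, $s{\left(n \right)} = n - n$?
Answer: $64$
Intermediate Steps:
$t = -15$ ($t = \left(-5\right) 3 = -15$)
$s{\left(n \right)} = 0$
$R = 2$ ($R = 0 - -2 = 0 + 2 = 2$)
$A{\left(v,r \right)} = -8 - r$
$f = -8$ ($f = -8 - 0 = -8 + 0 = -8$)
$f^{2} = \left(-8\right)^{2} = 64$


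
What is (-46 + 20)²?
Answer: 676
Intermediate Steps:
(-46 + 20)² = (-26)² = 676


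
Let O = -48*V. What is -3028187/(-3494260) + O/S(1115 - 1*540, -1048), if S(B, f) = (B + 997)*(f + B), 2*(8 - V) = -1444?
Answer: 17985344571/19683166580 ≈ 0.91374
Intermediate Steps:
V = 730 (V = 8 - ½*(-1444) = 8 + 722 = 730)
O = -35040 (O = -48*730 = -35040)
S(B, f) = (997 + B)*(B + f)
-3028187/(-3494260) + O/S(1115 - 1*540, -1048) = -3028187/(-3494260) - 35040/((1115 - 1*540)² + 997*(1115 - 1*540) + 997*(-1048) + (1115 - 1*540)*(-1048)) = -3028187*(-1/3494260) - 35040/((1115 - 540)² + 997*(1115 - 540) - 1044856 + (1115 - 540)*(-1048)) = 3028187/3494260 - 35040/(575² + 997*575 - 1044856 + 575*(-1048)) = 3028187/3494260 - 35040/(330625 + 573275 - 1044856 - 602600) = 3028187/3494260 - 35040/(-743556) = 3028187/3494260 - 35040*(-1/743556) = 3028187/3494260 + 2920/61963 = 17985344571/19683166580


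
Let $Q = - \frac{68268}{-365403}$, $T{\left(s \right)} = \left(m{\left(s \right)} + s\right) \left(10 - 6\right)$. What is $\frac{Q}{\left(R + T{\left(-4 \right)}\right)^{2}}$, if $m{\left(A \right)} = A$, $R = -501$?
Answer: $\frac{22756}{34602324289} \approx 6.5764 \cdot 10^{-7}$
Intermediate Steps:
$T{\left(s \right)} = 8 s$ ($T{\left(s \right)} = \left(s + s\right) \left(10 - 6\right) = 2 s 4 = 8 s$)
$Q = \frac{22756}{121801}$ ($Q = \left(-68268\right) \left(- \frac{1}{365403}\right) = \frac{22756}{121801} \approx 0.18683$)
$\frac{Q}{\left(R + T{\left(-4 \right)}\right)^{2}} = \frac{22756}{121801 \left(-501 + 8 \left(-4\right)\right)^{2}} = \frac{22756}{121801 \left(-501 - 32\right)^{2}} = \frac{22756}{121801 \left(-533\right)^{2}} = \frac{22756}{121801 \cdot 284089} = \frac{22756}{121801} \cdot \frac{1}{284089} = \frac{22756}{34602324289}$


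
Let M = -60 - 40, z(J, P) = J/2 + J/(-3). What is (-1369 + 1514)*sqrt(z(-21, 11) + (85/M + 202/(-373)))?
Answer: 29*I*sqrt(68055715)/746 ≈ 320.69*I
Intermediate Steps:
z(J, P) = J/6 (z(J, P) = J*(1/2) + J*(-1/3) = J/2 - J/3 = J/6)
M = -100
(-1369 + 1514)*sqrt(z(-21, 11) + (85/M + 202/(-373))) = (-1369 + 1514)*sqrt((1/6)*(-21) + (85/(-100) + 202/(-373))) = 145*sqrt(-7/2 + (85*(-1/100) + 202*(-1/373))) = 145*sqrt(-7/2 + (-17/20 - 202/373)) = 145*sqrt(-7/2 - 10381/7460) = 145*sqrt(-36491/7460) = 145*(I*sqrt(68055715)/3730) = 29*I*sqrt(68055715)/746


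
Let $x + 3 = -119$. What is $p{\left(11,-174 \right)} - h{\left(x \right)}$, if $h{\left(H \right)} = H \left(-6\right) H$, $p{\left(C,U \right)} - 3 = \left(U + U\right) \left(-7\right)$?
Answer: $91743$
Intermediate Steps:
$p{\left(C,U \right)} = 3 - 14 U$ ($p{\left(C,U \right)} = 3 + \left(U + U\right) \left(-7\right) = 3 + 2 U \left(-7\right) = 3 - 14 U$)
$x = -122$ ($x = -3 - 119 = -122$)
$h{\left(H \right)} = - 6 H^{2}$ ($h{\left(H \right)} = - 6 H H = - 6 H^{2}$)
$p{\left(11,-174 \right)} - h{\left(x \right)} = \left(3 - -2436\right) - - 6 \left(-122\right)^{2} = \left(3 + 2436\right) - \left(-6\right) 14884 = 2439 - -89304 = 2439 + 89304 = 91743$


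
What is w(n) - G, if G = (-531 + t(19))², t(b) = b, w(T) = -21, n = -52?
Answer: -262165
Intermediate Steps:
G = 262144 (G = (-531 + 19)² = (-512)² = 262144)
w(n) - G = -21 - 1*262144 = -21 - 262144 = -262165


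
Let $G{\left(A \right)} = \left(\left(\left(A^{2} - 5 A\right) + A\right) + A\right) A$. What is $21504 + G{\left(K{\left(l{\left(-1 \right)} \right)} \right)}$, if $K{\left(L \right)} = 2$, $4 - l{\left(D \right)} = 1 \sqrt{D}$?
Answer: $21500$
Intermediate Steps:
$l{\left(D \right)} = 4 - \sqrt{D}$ ($l{\left(D \right)} = 4 - 1 \sqrt{D} = 4 - \sqrt{D}$)
$G{\left(A \right)} = A \left(A^{2} - 3 A\right)$ ($G{\left(A \right)} = \left(\left(A^{2} - 4 A\right) + A\right) A = \left(A^{2} - 3 A\right) A = A \left(A^{2} - 3 A\right)$)
$21504 + G{\left(K{\left(l{\left(-1 \right)} \right)} \right)} = 21504 + 2^{2} \left(-3 + 2\right) = 21504 + 4 \left(-1\right) = 21504 - 4 = 21500$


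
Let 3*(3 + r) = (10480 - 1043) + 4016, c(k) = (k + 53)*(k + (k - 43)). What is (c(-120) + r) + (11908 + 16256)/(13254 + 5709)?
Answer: 148188377/6321 ≈ 23444.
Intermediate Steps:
c(k) = (-43 + 2*k)*(53 + k) (c(k) = (53 + k)*(k + (-43 + k)) = (53 + k)*(-43 + 2*k) = (-43 + 2*k)*(53 + k))
r = 13444/3 (r = -3 + ((10480 - 1043) + 4016)/3 = -3 + (9437 + 4016)/3 = -3 + (⅓)*13453 = -3 + 13453/3 = 13444/3 ≈ 4481.3)
(c(-120) + r) + (11908 + 16256)/(13254 + 5709) = ((-2279 + 2*(-120)² + 63*(-120)) + 13444/3) + (11908 + 16256)/(13254 + 5709) = ((-2279 + 2*14400 - 7560) + 13444/3) + 28164/18963 = ((-2279 + 28800 - 7560) + 13444/3) + 28164*(1/18963) = (18961 + 13444/3) + 9388/6321 = 70327/3 + 9388/6321 = 148188377/6321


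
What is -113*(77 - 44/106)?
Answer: -458667/53 ≈ -8654.1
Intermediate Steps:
-113*(77 - 44/106) = -113*(77 - 44*1/106) = -113*(77 - 22/53) = -113*4059/53 = -458667/53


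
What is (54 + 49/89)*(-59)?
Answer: -286445/89 ≈ -3218.5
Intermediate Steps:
(54 + 49/89)*(-59) = (4855/89)*(-59) = -286445/89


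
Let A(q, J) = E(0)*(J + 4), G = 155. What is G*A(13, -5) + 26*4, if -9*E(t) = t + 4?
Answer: 1556/9 ≈ 172.89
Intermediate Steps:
E(t) = -4/9 - t/9 (E(t) = -(t + 4)/9 = -(4 + t)/9 = -4/9 - t/9)
A(q, J) = -16/9 - 4*J/9 (A(q, J) = (-4/9 - 1/9*0)*(J + 4) = (-4/9 + 0)*(4 + J) = -4*(4 + J)/9 = -16/9 - 4*J/9)
G*A(13, -5) + 26*4 = 155*(-16/9 - 4/9*(-5)) + 26*4 = 155*(-16/9 + 20/9) + 104 = 155*(4/9) + 104 = 620/9 + 104 = 1556/9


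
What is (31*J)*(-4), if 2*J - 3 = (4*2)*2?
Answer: -1178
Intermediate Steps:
J = 19/2 (J = 3/2 + ((4*2)*2)/2 = 3/2 + (8*2)/2 = 3/2 + (½)*16 = 3/2 + 8 = 19/2 ≈ 9.5000)
(31*J)*(-4) = (31*(19/2))*(-4) = (589/2)*(-4) = -1178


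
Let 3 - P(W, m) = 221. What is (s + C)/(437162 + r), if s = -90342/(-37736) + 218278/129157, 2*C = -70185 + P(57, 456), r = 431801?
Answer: -85773789296463/2117605719275788 ≈ -0.040505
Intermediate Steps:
P(W, m) = -218 (P(W, m) = 3 - 1*221 = 3 - 221 = -218)
C = -70403/2 (C = (-70185 - 218)/2 = (1/2)*(-70403) = -70403/2 ≈ -35202.)
s = 9952620151/2436934276 (s = -90342*(-1/37736) + 218278*(1/129157) = 45171/18868 + 218278/129157 = 9952620151/2436934276 ≈ 4.0841)
(s + C)/(437162 + r) = (9952620151/2436934276 - 70403/2)/(437162 + 431801) = -85773789296463/2436934276/868963 = -85773789296463/2436934276*1/868963 = -85773789296463/2117605719275788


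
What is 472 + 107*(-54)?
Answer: -5306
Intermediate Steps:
472 + 107*(-54) = 472 - 5778 = -5306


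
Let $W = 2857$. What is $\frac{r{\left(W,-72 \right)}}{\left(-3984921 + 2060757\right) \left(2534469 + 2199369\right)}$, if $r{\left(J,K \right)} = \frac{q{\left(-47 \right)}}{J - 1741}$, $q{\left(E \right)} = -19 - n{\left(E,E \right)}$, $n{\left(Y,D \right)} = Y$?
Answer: $- \frac{7}{2541321904539528} \approx -2.7545 \cdot 10^{-15}$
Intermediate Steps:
$q{\left(E \right)} = -19 - E$
$r{\left(J,K \right)} = \frac{28}{-1741 + J}$ ($r{\left(J,K \right)} = \frac{-19 - -47}{J - 1741} = \frac{-19 + 47}{-1741 + J} = \frac{28}{-1741 + J}$)
$\frac{r{\left(W,-72 \right)}}{\left(-3984921 + 2060757\right) \left(2534469 + 2199369\right)} = \frac{28 \frac{1}{-1741 + 2857}}{\left(-3984921 + 2060757\right) \left(2534469 + 2199369\right)} = \frac{28 \cdot \frac{1}{1116}}{\left(-1924164\right) 4733838} = \frac{28 \cdot \frac{1}{1116}}{-9108680661432} = \frac{7}{279} \left(- \frac{1}{9108680661432}\right) = - \frac{7}{2541321904539528}$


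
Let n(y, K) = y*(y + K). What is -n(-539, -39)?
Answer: -311542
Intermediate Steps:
n(y, K) = y*(K + y)
-n(-539, -39) = -(-539)*(-39 - 539) = -(-539)*(-578) = -1*311542 = -311542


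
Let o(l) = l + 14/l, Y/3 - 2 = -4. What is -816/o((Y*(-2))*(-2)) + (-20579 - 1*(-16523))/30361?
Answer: 296098392/8956495 ≈ 33.060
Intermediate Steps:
Y = -6 (Y = 6 + 3*(-4) = 6 - 12 = -6)
-816/o((Y*(-2))*(-2)) + (-20579 - 1*(-16523))/30361 = -816/(-6*(-2)*(-2) + 14/((-6*(-2)*(-2)))) + (-20579 - 1*(-16523))/30361 = -816/(12*(-2) + 14/((12*(-2)))) + (-20579 + 16523)*(1/30361) = -816/(-24 + 14/(-24)) - 4056*1/30361 = -816/(-24 + 14*(-1/24)) - 4056/30361 = -816/(-24 - 7/12) - 4056/30361 = -816/(-295/12) - 4056/30361 = -816*(-12/295) - 4056/30361 = 9792/295 - 4056/30361 = 296098392/8956495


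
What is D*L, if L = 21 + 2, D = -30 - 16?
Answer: -1058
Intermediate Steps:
D = -46
L = 23
D*L = -46*23 = -1058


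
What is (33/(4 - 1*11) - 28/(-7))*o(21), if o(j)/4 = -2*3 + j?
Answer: -300/7 ≈ -42.857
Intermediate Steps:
o(j) = -24 + 4*j (o(j) = 4*(-2*3 + j) = 4*(-6 + j) = -24 + 4*j)
(33/(4 - 1*11) - 28/(-7))*o(21) = (33/(4 - 1*11) - 28/(-7))*(-24 + 4*21) = (33/(4 - 11) - 28*(-⅐))*(-24 + 84) = (33/(-7) + 4)*60 = (33*(-⅐) + 4)*60 = (-33/7 + 4)*60 = -5/7*60 = -300/7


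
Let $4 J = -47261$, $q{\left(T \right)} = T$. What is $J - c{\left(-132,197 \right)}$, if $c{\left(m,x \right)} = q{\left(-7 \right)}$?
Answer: $- \frac{47233}{4} \approx -11808.0$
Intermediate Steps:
$c{\left(m,x \right)} = -7$
$J = - \frac{47261}{4}$ ($J = \frac{1}{4} \left(-47261\right) = - \frac{47261}{4} \approx -11815.0$)
$J - c{\left(-132,197 \right)} = - \frac{47261}{4} - -7 = - \frac{47261}{4} + 7 = - \frac{47233}{4}$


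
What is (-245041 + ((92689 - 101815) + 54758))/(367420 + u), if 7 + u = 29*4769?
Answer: -199409/505714 ≈ -0.39431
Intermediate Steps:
u = 138294 (u = -7 + 29*4769 = -7 + 138301 = 138294)
(-245041 + ((92689 - 101815) + 54758))/(367420 + u) = (-245041 + ((92689 - 101815) + 54758))/(367420 + 138294) = (-245041 + (-9126 + 54758))/505714 = (-245041 + 45632)*(1/505714) = -199409*1/505714 = -199409/505714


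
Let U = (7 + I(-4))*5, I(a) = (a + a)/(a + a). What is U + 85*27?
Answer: 2335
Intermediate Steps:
I(a) = 1 (I(a) = (2*a)/((2*a)) = (2*a)*(1/(2*a)) = 1)
U = 40 (U = (7 + 1)*5 = 8*5 = 40)
U + 85*27 = 40 + 85*27 = 40 + 2295 = 2335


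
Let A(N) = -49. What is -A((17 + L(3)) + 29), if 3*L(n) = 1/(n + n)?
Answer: 49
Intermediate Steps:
L(n) = 1/(6*n) (L(n) = 1/(3*(n + n)) = 1/(3*((2*n))) = (1/(2*n))/3 = 1/(6*n))
-A((17 + L(3)) + 29) = -1*(-49) = 49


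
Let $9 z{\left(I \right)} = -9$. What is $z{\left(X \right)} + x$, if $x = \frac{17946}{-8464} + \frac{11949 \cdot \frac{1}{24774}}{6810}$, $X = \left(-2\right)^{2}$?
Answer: $- \frac{185648116211}{59498724840} \approx -3.1202$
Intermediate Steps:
$X = 4$
$x = - \frac{126149391371}{59498724840}$ ($x = 17946 \left(- \frac{1}{8464}\right) + 11949 \cdot \frac{1}{24774} \cdot \frac{1}{6810} = - \frac{8973}{4232} + \frac{3983}{8258} \cdot \frac{1}{6810} = - \frac{8973}{4232} + \frac{3983}{56236980} = - \frac{126149391371}{59498724840} \approx -2.1202$)
$z{\left(I \right)} = -1$ ($z{\left(I \right)} = \frac{1}{9} \left(-9\right) = -1$)
$z{\left(X \right)} + x = -1 - \frac{126149391371}{59498724840} = - \frac{185648116211}{59498724840}$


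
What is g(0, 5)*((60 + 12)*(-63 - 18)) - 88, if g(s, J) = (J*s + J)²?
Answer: -145888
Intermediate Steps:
g(s, J) = (J + J*s)²
g(0, 5)*((60 + 12)*(-63 - 18)) - 88 = (5²*(1 + 0)²)*((60 + 12)*(-63 - 18)) - 88 = (25*1²)*(72*(-81)) - 88 = (25*1)*(-5832) - 88 = 25*(-5832) - 88 = -145800 - 88 = -145888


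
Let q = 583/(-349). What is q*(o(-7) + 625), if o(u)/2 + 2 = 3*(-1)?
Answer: -358545/349 ≈ -1027.3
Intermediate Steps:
q = -583/349 (q = 583*(-1/349) = -583/349 ≈ -1.6705)
o(u) = -10 (o(u) = -4 + 2*(3*(-1)) = -4 + 2*(-3) = -4 - 6 = -10)
q*(o(-7) + 625) = -583*(-10 + 625)/349 = -583/349*615 = -358545/349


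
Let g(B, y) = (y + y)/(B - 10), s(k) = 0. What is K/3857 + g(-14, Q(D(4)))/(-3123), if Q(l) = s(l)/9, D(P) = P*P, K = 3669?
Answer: 3669/3857 ≈ 0.95126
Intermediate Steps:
D(P) = P²
Q(l) = 0 (Q(l) = 0/9 = 0*(⅑) = 0)
g(B, y) = 2*y/(-10 + B) (g(B, y) = (2*y)/(-10 + B) = 2*y/(-10 + B))
K/3857 + g(-14, Q(D(4)))/(-3123) = 3669/3857 + (2*0/(-10 - 14))/(-3123) = 3669*(1/3857) + (2*0/(-24))*(-1/3123) = 3669/3857 + (2*0*(-1/24))*(-1/3123) = 3669/3857 + 0*(-1/3123) = 3669/3857 + 0 = 3669/3857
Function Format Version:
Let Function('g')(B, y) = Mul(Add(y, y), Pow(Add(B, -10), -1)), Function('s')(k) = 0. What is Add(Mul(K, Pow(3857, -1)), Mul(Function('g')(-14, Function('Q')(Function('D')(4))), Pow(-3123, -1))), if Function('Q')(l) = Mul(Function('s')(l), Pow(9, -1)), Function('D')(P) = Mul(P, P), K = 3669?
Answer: Rational(3669, 3857) ≈ 0.95126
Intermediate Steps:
Function('D')(P) = Pow(P, 2)
Function('Q')(l) = 0 (Function('Q')(l) = Mul(0, Pow(9, -1)) = Mul(0, Rational(1, 9)) = 0)
Function('g')(B, y) = Mul(2, y, Pow(Add(-10, B), -1)) (Function('g')(B, y) = Mul(Mul(2, y), Pow(Add(-10, B), -1)) = Mul(2, y, Pow(Add(-10, B), -1)))
Add(Mul(K, Pow(3857, -1)), Mul(Function('g')(-14, Function('Q')(Function('D')(4))), Pow(-3123, -1))) = Add(Mul(3669, Pow(3857, -1)), Mul(Mul(2, 0, Pow(Add(-10, -14), -1)), Pow(-3123, -1))) = Add(Mul(3669, Rational(1, 3857)), Mul(Mul(2, 0, Pow(-24, -1)), Rational(-1, 3123))) = Add(Rational(3669, 3857), Mul(Mul(2, 0, Rational(-1, 24)), Rational(-1, 3123))) = Add(Rational(3669, 3857), Mul(0, Rational(-1, 3123))) = Add(Rational(3669, 3857), 0) = Rational(3669, 3857)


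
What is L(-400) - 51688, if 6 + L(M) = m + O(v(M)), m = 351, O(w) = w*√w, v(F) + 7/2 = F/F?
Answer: -51343 - 5*I*√10/4 ≈ -51343.0 - 3.9528*I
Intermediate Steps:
v(F) = -5/2 (v(F) = -7/2 + F/F = -7/2 + 1 = -5/2)
O(w) = w^(3/2)
L(M) = 345 - 5*I*√10/4 (L(M) = -6 + (351 + (-5/2)^(3/2)) = -6 + (351 - 5*I*√10/4) = 345 - 5*I*√10/4)
L(-400) - 51688 = (345 - 5*I*√10/4) - 51688 = -51343 - 5*I*√10/4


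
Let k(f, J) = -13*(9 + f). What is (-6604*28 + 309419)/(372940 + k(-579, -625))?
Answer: 124507/380350 ≈ 0.32735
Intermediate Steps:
k(f, J) = -117 - 13*f
(-6604*28 + 309419)/(372940 + k(-579, -625)) = (-6604*28 + 309419)/(372940 + (-117 - 13*(-579))) = (-184912 + 309419)/(372940 + (-117 + 7527)) = 124507/(372940 + 7410) = 124507/380350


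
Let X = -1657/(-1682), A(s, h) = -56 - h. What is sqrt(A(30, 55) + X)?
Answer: I*sqrt(370090)/58 ≈ 10.489*I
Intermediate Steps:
X = 1657/1682 (X = -1657*(-1/1682) = 1657/1682 ≈ 0.98514)
sqrt(A(30, 55) + X) = sqrt((-56 - 1*55) + 1657/1682) = sqrt((-56 - 55) + 1657/1682) = sqrt(-111 + 1657/1682) = sqrt(-185045/1682) = I*sqrt(370090)/58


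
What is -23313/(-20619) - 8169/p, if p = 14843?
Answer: 59199416/102015939 ≈ 0.58030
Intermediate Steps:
-23313/(-20619) - 8169/p = -23313/(-20619) - 8169/14843 = -23313*(-1/20619) - 8169*1/14843 = 7771/6873 - 8169/14843 = 59199416/102015939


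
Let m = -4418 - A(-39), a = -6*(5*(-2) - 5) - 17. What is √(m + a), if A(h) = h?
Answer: I*√4306 ≈ 65.62*I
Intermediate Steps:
a = 73 (a = -6*(-10 - 5) - 17 = -6*(-15) - 17 = 90 - 17 = 73)
m = -4379 (m = -4418 - 1*(-39) = -4418 + 39 = -4379)
√(m + a) = √(-4379 + 73) = √(-4306) = I*√4306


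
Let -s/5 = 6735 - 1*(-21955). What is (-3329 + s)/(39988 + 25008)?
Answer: -146779/64996 ≈ -2.2583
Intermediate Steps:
s = -143450 (s = -5*(6735 - 1*(-21955)) = -5*(6735 + 21955) = -5*28690 = -143450)
(-3329 + s)/(39988 + 25008) = (-3329 - 143450)/(39988 + 25008) = -146779/64996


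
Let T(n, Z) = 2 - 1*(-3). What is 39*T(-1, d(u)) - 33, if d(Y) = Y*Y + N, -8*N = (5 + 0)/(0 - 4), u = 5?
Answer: 162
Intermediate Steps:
N = 5/32 (N = -(5 + 0)/(8*(0 - 4)) = -5/(8*(-4)) = -5*(-1)/(8*4) = -⅛*(-5/4) = 5/32 ≈ 0.15625)
d(Y) = 5/32 + Y² (d(Y) = Y*Y + 5/32 = Y² + 5/32 = 5/32 + Y²)
T(n, Z) = 5 (T(n, Z) = 2 + 3 = 5)
39*T(-1, d(u)) - 33 = 39*5 - 33 = 195 - 33 = 162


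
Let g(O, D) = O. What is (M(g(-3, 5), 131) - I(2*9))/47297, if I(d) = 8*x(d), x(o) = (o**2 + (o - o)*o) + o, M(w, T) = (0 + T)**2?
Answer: 14425/47297 ≈ 0.30499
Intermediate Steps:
M(w, T) = T**2
x(o) = o + o**2 (x(o) = (o**2 + 0*o) + o = (o**2 + 0) + o = o**2 + o = o + o**2)
I(d) = 8*d*(1 + d) (I(d) = 8*(d*(1 + d)) = 8*d*(1 + d))
(M(g(-3, 5), 131) - I(2*9))/47297 = (131**2 - 8*2*9*(1 + 2*9))/47297 = (17161 - 8*18*(1 + 18))*(1/47297) = (17161 - 8*18*19)*(1/47297) = (17161 - 1*2736)*(1/47297) = (17161 - 2736)*(1/47297) = 14425*(1/47297) = 14425/47297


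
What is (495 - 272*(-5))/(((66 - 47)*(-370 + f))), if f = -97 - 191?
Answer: -265/1786 ≈ -0.14838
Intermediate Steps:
f = -288
(495 - 272*(-5))/(((66 - 47)*(-370 + f))) = (495 - 272*(-5))/(((66 - 47)*(-370 - 288))) = (495 + 1360)/((19*(-658))) = 1855/(-12502) = 1855*(-1/12502) = -265/1786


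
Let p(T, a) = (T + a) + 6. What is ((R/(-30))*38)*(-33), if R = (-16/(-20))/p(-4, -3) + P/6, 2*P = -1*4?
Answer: -3553/75 ≈ -47.373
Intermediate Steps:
p(T, a) = 6 + T + a
P = -2 (P = (-1*4)/2 = (½)*(-4) = -2)
R = -17/15 (R = (-16/(-20))/(6 - 4 - 3) - 2/6 = -16*(-1/20)/(-1) - 2*⅙ = (⅘)*(-1) - ⅓ = -⅘ - ⅓ = -17/15 ≈ -1.1333)
((R/(-30))*38)*(-33) = (-17/15/(-30)*38)*(-33) = (-17/15*(-1/30)*38)*(-33) = ((17/450)*38)*(-33) = (323/225)*(-33) = -3553/75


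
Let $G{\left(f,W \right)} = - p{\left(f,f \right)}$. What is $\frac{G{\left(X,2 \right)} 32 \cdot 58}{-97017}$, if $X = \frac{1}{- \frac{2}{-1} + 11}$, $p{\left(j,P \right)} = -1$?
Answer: $- \frac{1856}{97017} \approx -0.019131$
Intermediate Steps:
$X = \frac{1}{13}$ ($X = \frac{1}{\left(-2\right) \left(-1\right) + 11} = \frac{1}{2 + 11} = \frac{1}{13} \approx 0.076923$)
$G{\left(f,W \right)} = 1$ ($G{\left(f,W \right)} = \left(-1\right) \left(-1\right) = 1$)
$\frac{G{\left(X,2 \right)} 32 \cdot 58}{-97017} = \frac{1 \cdot 32 \cdot 58}{-97017} = 32 \cdot 58 \left(- \frac{1}{97017}\right) = 1856 \left(- \frac{1}{97017}\right) = - \frac{1856}{97017}$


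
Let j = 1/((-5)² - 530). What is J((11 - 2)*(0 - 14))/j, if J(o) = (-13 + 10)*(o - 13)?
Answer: -210585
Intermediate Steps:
J(o) = 39 - 3*o (J(o) = -3*(-13 + o) = 39 - 3*o)
j = -1/505 (j = 1/(25 - 530) = 1/(-505) = -1/505 ≈ -0.0019802)
J((11 - 2)*(0 - 14))/j = (39 - 3*(11 - 2)*(0 - 14))/(-1/505) = (39 - 27*(-14))*(-505) = (39 - 3*(-126))*(-505) = (39 + 378)*(-505) = 417*(-505) = -210585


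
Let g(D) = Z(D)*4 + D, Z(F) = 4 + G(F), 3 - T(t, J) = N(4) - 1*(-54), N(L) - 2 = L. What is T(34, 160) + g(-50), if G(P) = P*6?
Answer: -1291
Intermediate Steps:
G(P) = 6*P
N(L) = 2 + L
T(t, J) = -57 (T(t, J) = 3 - ((2 + 4) - 1*(-54)) = 3 - (6 + 54) = 3 - 1*60 = 3 - 60 = -57)
Z(F) = 4 + 6*F
g(D) = 16 + 25*D (g(D) = (4 + 6*D)*4 + D = (16 + 24*D) + D = 16 + 25*D)
T(34, 160) + g(-50) = -57 + (16 + 25*(-50)) = -57 + (16 - 1250) = -57 - 1234 = -1291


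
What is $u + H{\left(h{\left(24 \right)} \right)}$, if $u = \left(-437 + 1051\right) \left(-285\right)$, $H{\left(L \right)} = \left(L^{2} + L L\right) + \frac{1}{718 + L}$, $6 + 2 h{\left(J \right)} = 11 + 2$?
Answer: $- \frac{504950429}{2886} \approx -1.7497 \cdot 10^{5}$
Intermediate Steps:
$h{\left(J \right)} = \frac{7}{2}$ ($h{\left(J \right)} = -3 + \frac{11 + 2}{2} = -3 + \frac{1}{2} \cdot 13 = -3 + \frac{13}{2} = \frac{7}{2}$)
$H{\left(L \right)} = \frac{1}{718 + L} + 2 L^{2}$ ($H{\left(L \right)} = \left(L^{2} + L^{2}\right) + \frac{1}{718 + L} = 2 L^{2} + \frac{1}{718 + L} = \frac{1}{718 + L} + 2 L^{2}$)
$u = -174990$ ($u = 614 \left(-285\right) = -174990$)
$u + H{\left(h{\left(24 \right)} \right)} = -174990 + \frac{1 + 2 \left(\frac{7}{2}\right)^{3} + 1436 \left(\frac{7}{2}\right)^{2}}{718 + \frac{7}{2}} = -174990 + \frac{1 + 2 \cdot \frac{343}{8} + 1436 \cdot \frac{49}{4}}{\frac{1443}{2}} = -174990 + \frac{2 \left(1 + \frac{343}{4} + 17591\right)}{1443} = -174990 + \frac{2}{1443} \cdot \frac{70711}{4} = -174990 + \frac{70711}{2886} = - \frac{504950429}{2886}$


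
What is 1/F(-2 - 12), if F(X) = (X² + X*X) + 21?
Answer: 1/413 ≈ 0.0024213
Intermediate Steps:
F(X) = 21 + 2*X² (F(X) = (X² + X²) + 21 = 2*X² + 21 = 21 + 2*X²)
1/F(-2 - 12) = 1/(21 + 2*(-2 - 12)²) = 1/(21 + 2*(-14)²) = 1/(21 + 2*196) = 1/(21 + 392) = 1/413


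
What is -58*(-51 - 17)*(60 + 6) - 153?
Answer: 260151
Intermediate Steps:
-58*(-51 - 17)*(60 + 6) - 153 = -(-3944)*66 - 153 = -58*(-4488) - 153 = 260304 - 153 = 260151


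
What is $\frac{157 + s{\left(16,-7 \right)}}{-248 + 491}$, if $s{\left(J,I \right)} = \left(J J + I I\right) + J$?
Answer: $\frac{478}{243} \approx 1.9671$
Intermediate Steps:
$s{\left(J,I \right)} = J + I^{2} + J^{2}$ ($s{\left(J,I \right)} = \left(J^{2} + I^{2}\right) + J = \left(I^{2} + J^{2}\right) + J = J + I^{2} + J^{2}$)
$\frac{157 + s{\left(16,-7 \right)}}{-248 + 491} = \frac{157 + \left(16 + \left(-7\right)^{2} + 16^{2}\right)}{-248 + 491} = \frac{157 + \left(16 + 49 + 256\right)}{243} = \left(157 + 321\right) \frac{1}{243} = 478 \cdot \frac{1}{243} = \frac{478}{243}$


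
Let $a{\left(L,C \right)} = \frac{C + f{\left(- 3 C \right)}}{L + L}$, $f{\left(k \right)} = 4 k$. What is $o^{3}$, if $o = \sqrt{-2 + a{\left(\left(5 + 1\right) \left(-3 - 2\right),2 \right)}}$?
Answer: $- \frac{343 i \sqrt{30}}{900} \approx - 2.0874 i$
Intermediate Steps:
$a{\left(L,C \right)} = - \frac{11 C}{2 L}$ ($a{\left(L,C \right)} = \frac{C + 4 \left(- 3 C\right)}{L + L} = \frac{C - 12 C}{2 L} = - 11 C \frac{1}{2 L} = - \frac{11 C}{2 L}$)
$o = \frac{7 i \sqrt{30}}{30}$ ($o = \sqrt{-2 - \frac{11}{\left(5 + 1\right) \left(-3 - 2\right)}} = \sqrt{-2 - \frac{11}{6 \left(-5\right)}} = \sqrt{-2 - \frac{11}{-30}} = \sqrt{-2 - 11 \left(- \frac{1}{30}\right)} = \sqrt{-2 + \frac{11}{30}} = \sqrt{- \frac{49}{30}} = \frac{7 i \sqrt{30}}{30} \approx 1.278 i$)
$o^{3} = \left(\frac{7 i \sqrt{30}}{30}\right)^{3} = - \frac{343 i \sqrt{30}}{900}$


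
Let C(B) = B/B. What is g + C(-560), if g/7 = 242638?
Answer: 1698467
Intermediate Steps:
C(B) = 1
g = 1698466 (g = 7*242638 = 1698466)
g + C(-560) = 1698466 + 1 = 1698467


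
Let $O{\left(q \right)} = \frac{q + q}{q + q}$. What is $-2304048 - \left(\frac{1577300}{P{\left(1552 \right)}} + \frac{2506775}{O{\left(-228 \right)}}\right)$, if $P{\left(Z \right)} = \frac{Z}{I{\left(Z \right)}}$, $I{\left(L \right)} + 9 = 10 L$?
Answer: $- \frac{7982974399}{388} \approx -2.0575 \cdot 10^{7}$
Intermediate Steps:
$I{\left(L \right)} = -9 + 10 L$
$O{\left(q \right)} = 1$ ($O{\left(q \right)} = \frac{2 q}{2 q} = 2 q \frac{1}{2 q} = 1$)
$P{\left(Z \right)} = \frac{Z}{-9 + 10 Z}$
$-2304048 - \left(\frac{1577300}{P{\left(1552 \right)}} + \frac{2506775}{O{\left(-228 \right)}}\right) = -2304048 - \left(2506775 + \frac{6116375075}{388}\right) = -2304048 - \left(2506775 + \frac{1577300}{1552 \frac{1}{-9 + 15520}}\right) = -2304048 - \left(2506775 + \frac{1577300}{1552 \cdot \frac{1}{15511}}\right) = -2304048 - \left(2506775 + \frac{1577300}{\frac{1552}{15511}}\right) = -2304048 - \frac{7089003775}{388} = - \frac{7982974399}{388}$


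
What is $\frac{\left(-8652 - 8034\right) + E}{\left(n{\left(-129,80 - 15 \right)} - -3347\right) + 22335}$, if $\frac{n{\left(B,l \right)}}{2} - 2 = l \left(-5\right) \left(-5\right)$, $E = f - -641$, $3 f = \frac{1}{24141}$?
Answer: $- \frac{581013517}{1047815964} \approx -0.5545$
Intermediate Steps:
$f = \frac{1}{72423}$ ($f = \frac{1}{3 \cdot 24141} = \frac{1}{3} \cdot \frac{1}{24141} = \frac{1}{72423} \approx 1.3808 \cdot 10^{-5}$)
$E = \frac{46423144}{72423}$ ($E = \frac{1}{72423} - -641 = \frac{1}{72423} + 641 = \frac{46423144}{72423} \approx 641.0$)
$n{\left(B,l \right)} = 4 + 50 l$ ($n{\left(B,l \right)} = 4 + 2 l \left(-5\right) \left(-5\right) = 4 + 2 - 5 l \left(-5\right) = 4 + 2 \cdot 25 l = 4 + 50 l$)
$\frac{\left(-8652 - 8034\right) + E}{\left(n{\left(-129,80 - 15 \right)} - -3347\right) + 22335} = \frac{\left(-8652 - 8034\right) + \frac{46423144}{72423}}{\left(\left(4 + 50 \left(80 - 15\right)\right) - -3347\right) + 22335} = \frac{-16686 + \frac{46423144}{72423}}{\left(\left(4 + 50 \left(80 - 15\right)\right) + 3347\right) + 22335} = - \frac{1162027034}{72423 \left(\left(\left(4 + 50 \cdot 65\right) + 3347\right) + 22335\right)} = - \frac{1162027034}{72423 \left(\left(\left(4 + 3250\right) + 3347\right) + 22335\right)} = - \frac{1162027034}{72423 \left(\left(3254 + 3347\right) + 22335\right)} = - \frac{1162027034}{72423 \left(6601 + 22335\right)} = - \frac{1162027034}{72423 \cdot 28936} = \left(- \frac{1162027034}{72423}\right) \frac{1}{28936} = - \frac{581013517}{1047815964}$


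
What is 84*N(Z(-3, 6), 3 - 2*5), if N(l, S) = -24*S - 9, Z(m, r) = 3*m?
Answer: 13356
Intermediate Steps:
N(l, S) = -9 - 24*S
84*N(Z(-3, 6), 3 - 2*5) = 84*(-9 - 24*(3 - 2*5)) = 84*(-9 - 24*(3 - 10)) = 84*(-9 - 24*(-7)) = 84*(-9 + 168) = 84*159 = 13356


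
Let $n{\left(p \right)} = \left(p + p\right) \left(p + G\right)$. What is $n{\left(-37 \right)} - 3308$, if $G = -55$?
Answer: $3500$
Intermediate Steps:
$n{\left(p \right)} = 2 p \left(-55 + p\right)$ ($n{\left(p \right)} = \left(p + p\right) \left(p - 55\right) = 2 p \left(-55 + p\right)$)
$n{\left(-37 \right)} - 3308 = 2 \left(-37\right) \left(-55 - 37\right) - 3308 = 2 \left(-37\right) \left(-92\right) - 3308 = 6808 - 3308 = 3500$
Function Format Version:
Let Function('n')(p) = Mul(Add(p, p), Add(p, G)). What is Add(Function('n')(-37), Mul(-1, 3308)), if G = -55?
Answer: 3500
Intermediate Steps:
Function('n')(p) = Mul(2, p, Add(-55, p)) (Function('n')(p) = Mul(Add(p, p), Add(p, -55)) = Mul(Mul(2, p), Add(-55, p)) = Mul(2, p, Add(-55, p)))
Add(Function('n')(-37), Mul(-1, 3308)) = Add(Mul(2, -37, Add(-55, -37)), Mul(-1, 3308)) = Add(Mul(2, -37, -92), -3308) = Add(6808, -3308) = 3500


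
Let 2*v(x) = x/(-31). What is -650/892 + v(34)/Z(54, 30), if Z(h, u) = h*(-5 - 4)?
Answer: -1222217/1679859 ≈ -0.72757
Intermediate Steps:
Z(h, u) = -9*h (Z(h, u) = h*(-9) = -9*h)
v(x) = -x/62 (v(x) = (x/(-31))/2 = (x*(-1/31))/2 = (-x/31)/2 = -x/62)
-650/892 + v(34)/Z(54, 30) = -650/892 + (-1/62*34)/((-9*54)) = -650*1/892 - 17/31/(-486) = -325/446 - 17/31*(-1/486) = -325/446 + 17/15066 = -1222217/1679859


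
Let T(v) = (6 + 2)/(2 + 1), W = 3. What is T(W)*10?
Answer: 80/3 ≈ 26.667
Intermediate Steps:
T(v) = 8/3
T(W)*10 = (8/3)*10 = 80/3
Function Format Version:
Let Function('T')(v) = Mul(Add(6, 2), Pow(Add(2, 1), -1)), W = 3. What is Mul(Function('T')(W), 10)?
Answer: Rational(80, 3) ≈ 26.667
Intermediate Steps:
Function('T')(v) = Rational(8, 3) (Function('T')(v) = Mul(8, Pow(3, -1)) = Mul(8, Rational(1, 3)) = Rational(8, 3))
Mul(Function('T')(W), 10) = Mul(Rational(8, 3), 10) = Rational(80, 3)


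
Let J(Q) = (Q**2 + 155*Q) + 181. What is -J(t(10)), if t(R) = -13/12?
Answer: -2053/144 ≈ -14.257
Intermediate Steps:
t(R) = -13/12 (t(R) = -13*1/12 = -13/12)
J(Q) = 181 + Q**2 + 155*Q
-J(t(10)) = -(181 + (-13/12)**2 + 155*(-13/12)) = -(181 + 169/144 - 2015/12) = -1*2053/144 = -2053/144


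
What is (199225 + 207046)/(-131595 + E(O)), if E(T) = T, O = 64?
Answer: -406271/131531 ≈ -3.0888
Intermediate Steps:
(199225 + 207046)/(-131595 + E(O)) = (199225 + 207046)/(-131595 + 64) = 406271/(-131531) = 406271*(-1/131531) = -406271/131531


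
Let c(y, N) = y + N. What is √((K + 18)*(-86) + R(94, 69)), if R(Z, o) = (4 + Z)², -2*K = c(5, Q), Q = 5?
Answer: √8486 ≈ 92.120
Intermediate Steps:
c(y, N) = N + y
K = -5 (K = -(5 + 5)/2 = -½*10 = -5)
√((K + 18)*(-86) + R(94, 69)) = √((-5 + 18)*(-86) + (4 + 94)²) = √(13*(-86) + 98²) = √(-1118 + 9604) = √8486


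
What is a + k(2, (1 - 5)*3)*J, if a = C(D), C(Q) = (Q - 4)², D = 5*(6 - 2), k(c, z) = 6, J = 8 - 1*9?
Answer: 250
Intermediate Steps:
J = -1 (J = 8 - 9 = -1)
D = 20 (D = 5*4 = 20)
C(Q) = (-4 + Q)²
a = 256 (a = (-4 + 20)² = 16² = 256)
a + k(2, (1 - 5)*3)*J = 256 + 6*(-1) = 256 - 6 = 250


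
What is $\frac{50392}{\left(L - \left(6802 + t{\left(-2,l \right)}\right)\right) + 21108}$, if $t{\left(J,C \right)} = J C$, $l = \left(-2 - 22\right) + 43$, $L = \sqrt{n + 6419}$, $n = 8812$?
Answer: $\frac{722822848}{205735105} - \frac{50392 \sqrt{15231}}{205735105} \approx 3.4831$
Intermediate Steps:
$L = \sqrt{15231}$ ($L = \sqrt{8812 + 6419} = \sqrt{15231} \approx 123.41$)
$l = 19$ ($l = -24 + 43 = 19$)
$t{\left(J,C \right)} = C J$
$\frac{50392}{\left(L - \left(6802 + t{\left(-2,l \right)}\right)\right) + 21108} = \frac{50392}{\left(\sqrt{15231} - \left(6802 + 19 \left(-2\right)\right)\right) + 21108} = \frac{50392}{\left(\sqrt{15231} - 6764\right) + 21108} = \frac{50392}{\left(-6764 + \sqrt{15231}\right) + 21108} = \frac{50392}{14344 + \sqrt{15231}}$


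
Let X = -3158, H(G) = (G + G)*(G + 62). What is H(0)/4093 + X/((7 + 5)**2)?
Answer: -1579/72 ≈ -21.931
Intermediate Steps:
H(G) = 2*G*(62 + G) (H(G) = (2*G)*(62 + G) = 2*G*(62 + G))
H(0)/4093 + X/((7 + 5)**2) = (2*0*(62 + 0))/4093 - 3158/(7 + 5)**2 = (2*0*62)*(1/4093) - 3158/(12**2) = 0*(1/4093) - 3158/144 = 0 - 3158*1/144 = 0 - 1579/72 = -1579/72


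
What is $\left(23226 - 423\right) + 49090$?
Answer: $71893$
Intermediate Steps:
$\left(23226 - 423\right) + 49090 = 22803 + 49090 = 71893$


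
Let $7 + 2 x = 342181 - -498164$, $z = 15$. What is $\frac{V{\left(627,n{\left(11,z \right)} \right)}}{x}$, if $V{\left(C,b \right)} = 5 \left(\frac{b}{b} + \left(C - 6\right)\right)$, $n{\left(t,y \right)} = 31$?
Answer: $\frac{3110}{420169} \approx 0.0074018$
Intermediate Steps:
$V{\left(C,b \right)} = -25 + 5 C$ ($V{\left(C,b \right)} = 5 \left(1 + \left(C - 6\right)\right) = 5 \left(1 + \left(-6 + C\right)\right) = 5 \left(-5 + C\right) = -25 + 5 C$)
$x = 420169$ ($x = - \frac{7}{2} + \frac{342181 - -498164}{2} = - \frac{7}{2} + \frac{342181 + 498164}{2} = - \frac{7}{2} + \frac{1}{2} \cdot 840345 = - \frac{7}{2} + \frac{840345}{2} = 420169$)
$\frac{V{\left(627,n{\left(11,z \right)} \right)}}{x} = \frac{-25 + 5 \cdot 627}{420169} = \left(-25 + 3135\right) \frac{1}{420169} = 3110 \cdot \frac{1}{420169} = \frac{3110}{420169}$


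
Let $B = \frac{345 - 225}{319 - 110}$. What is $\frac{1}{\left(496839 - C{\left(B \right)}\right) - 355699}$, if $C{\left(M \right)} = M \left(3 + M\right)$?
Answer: $\frac{43681}{6165046700} \approx 7.0853 \cdot 10^{-6}$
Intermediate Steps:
$B = \frac{120}{209} \approx 0.57416$
$\frac{1}{\left(496839 - C{\left(B \right)}\right) - 355699} = \frac{1}{\left(496839 - \frac{120 \left(3 + \frac{120}{209}\right)}{209}\right) - 355699} = \frac{1}{\left(496839 - \frac{120}{209} \cdot \frac{747}{209}\right) - 355699} = \frac{1}{\left(496839 - \frac{89640}{43681}\right) - 355699} = \frac{1}{\frac{21702334719}{43681} - 355699} = \frac{1}{\frac{6165046700}{43681}} = \frac{43681}{6165046700}$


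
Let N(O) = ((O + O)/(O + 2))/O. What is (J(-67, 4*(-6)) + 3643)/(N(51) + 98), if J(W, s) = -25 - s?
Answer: 32171/866 ≈ 37.149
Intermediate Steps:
N(O) = 2/(2 + O) (N(O) = ((2*O)/(2 + O))/O = (2*O/(2 + O))/O = 2/(2 + O))
(J(-67, 4*(-6)) + 3643)/(N(51) + 98) = ((-25 - 4*(-6)) + 3643)/(2/(2 + 51) + 98) = ((-25 - 1*(-24)) + 3643)/(2/53 + 98) = ((-25 + 24) + 3643)/(2*(1/53) + 98) = (-1 + 3643)/(2/53 + 98) = 3642/(5196/53) = 3642*(53/5196) = 32171/866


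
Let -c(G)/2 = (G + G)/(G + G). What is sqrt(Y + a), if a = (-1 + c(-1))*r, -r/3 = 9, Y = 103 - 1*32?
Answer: 2*sqrt(38) ≈ 12.329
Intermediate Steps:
Y = 71 (Y = 103 - 32 = 71)
c(G) = -2 (c(G) = -2*(G + G)/(G + G) = -2*2*G/(2*G) = -2*2*G*1/(2*G) = -2*1 = -2)
r = -27 (r = -3*9 = -27)
a = 81 (a = (-1 - 2)*(-27) = -3*(-27) = 81)
sqrt(Y + a) = sqrt(71 + 81) = sqrt(152) = 2*sqrt(38)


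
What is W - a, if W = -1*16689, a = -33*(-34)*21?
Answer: -40251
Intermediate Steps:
a = 23562 (a = 1122*21 = 23562)
W = -16689
W - a = -16689 - 1*23562 = -16689 - 23562 = -40251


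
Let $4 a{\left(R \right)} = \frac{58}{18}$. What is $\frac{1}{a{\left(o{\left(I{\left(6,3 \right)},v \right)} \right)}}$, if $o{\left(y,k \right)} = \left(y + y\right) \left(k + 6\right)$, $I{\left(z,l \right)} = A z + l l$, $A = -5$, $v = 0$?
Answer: $\frac{36}{29} \approx 1.2414$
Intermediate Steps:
$I{\left(z,l \right)} = l^{2} - 5 z$ ($I{\left(z,l \right)} = - 5 z + l l = - 5 z + l^{2} = l^{2} - 5 z$)
$o{\left(y,k \right)} = 2 y \left(6 + k\right)$
$a{\left(R \right)} = \frac{29}{36}$ ($a{\left(R \right)} = \frac{58 \cdot \frac{1}{18}}{4} = \frac{1}{4} \cdot \frac{29}{9} = \frac{29}{36}$)
$\frac{1}{a{\left(o{\left(I{\left(6,3 \right)},v \right)} \right)}} = \frac{1}{\frac{29}{36}} = \frac{36}{29}$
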